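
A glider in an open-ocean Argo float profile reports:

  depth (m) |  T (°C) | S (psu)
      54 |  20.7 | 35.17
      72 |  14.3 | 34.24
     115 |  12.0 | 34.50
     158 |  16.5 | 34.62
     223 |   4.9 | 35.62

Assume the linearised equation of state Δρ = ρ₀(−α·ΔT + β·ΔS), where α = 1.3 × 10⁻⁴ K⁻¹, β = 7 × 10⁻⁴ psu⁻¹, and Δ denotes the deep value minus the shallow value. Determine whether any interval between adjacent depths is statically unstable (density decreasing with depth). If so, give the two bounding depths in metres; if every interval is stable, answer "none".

115–158 m

Evaluate Δρ/ρ₀ = −αΔT + βΔS across each adjacent pair:
  54–72 m: −αΔT+βΔS = −(1.3 × 10⁻⁴)(-6.4)+(7 × 10⁻⁴)(-0.93) = 1.8 × 10⁻⁴ → stable
  72–115 m: −αΔT+βΔS = −(1.3 × 10⁻⁴)(-2.3)+(7 × 10⁻⁴)(+0.26) = 4.8 × 10⁻⁴ → stable
  115–158 m: −αΔT+βΔS = −(1.3 × 10⁻⁴)(+4.5)+(7 × 10⁻⁴)(+0.12) = -5.0 × 10⁻⁴ → UNSTABLE
  158–223 m: −αΔT+βΔS = −(1.3 × 10⁻⁴)(-11.6)+(7 × 10⁻⁴)(+1.00) = 2.2 × 10⁻³ → stable
The 115–158 m interval has Δρ < 0: lighter water underlies denser water.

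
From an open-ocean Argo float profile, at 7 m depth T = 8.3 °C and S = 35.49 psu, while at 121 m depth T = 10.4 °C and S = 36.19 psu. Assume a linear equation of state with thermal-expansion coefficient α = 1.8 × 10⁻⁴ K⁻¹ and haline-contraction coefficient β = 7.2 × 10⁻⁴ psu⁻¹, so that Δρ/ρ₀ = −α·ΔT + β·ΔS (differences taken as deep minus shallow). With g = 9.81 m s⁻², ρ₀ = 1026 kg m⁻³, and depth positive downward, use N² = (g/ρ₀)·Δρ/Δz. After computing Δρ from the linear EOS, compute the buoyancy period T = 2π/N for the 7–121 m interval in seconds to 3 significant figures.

ΔT = +2.1 K, ΔS = +0.70 psu (deep − shallow).
Δρ/ρ₀ = −αΔT + βΔS = -3.78 × 10⁻⁴ + 5.04 × 10⁻⁴ = 1.26 × 10⁻⁴, so Δρ ≈ 0.1293 kg m⁻³.
N² = (g/ρ₀)·Δρ/Δz = g·(Δρ/ρ₀)/Δz = 9.81 × 1.26 × 10⁻⁴ / 114 = 1.0843 × 10⁻⁵ s⁻².
N = √(1.0843 × 10⁻⁵) = 3.2929 × 10⁻³ rad s⁻¹ → T = 2π/N = 1.9081 × 10³ s ≈ 1.91 × 10³ s.

1.91 × 10³ s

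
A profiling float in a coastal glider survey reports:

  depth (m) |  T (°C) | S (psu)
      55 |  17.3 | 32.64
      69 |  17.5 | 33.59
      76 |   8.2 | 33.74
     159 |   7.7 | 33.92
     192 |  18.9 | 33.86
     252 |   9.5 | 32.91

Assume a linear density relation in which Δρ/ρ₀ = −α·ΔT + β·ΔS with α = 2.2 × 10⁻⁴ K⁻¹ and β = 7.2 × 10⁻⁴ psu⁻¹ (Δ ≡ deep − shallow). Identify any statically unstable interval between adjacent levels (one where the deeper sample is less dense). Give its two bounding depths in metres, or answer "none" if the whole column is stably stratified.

159–192 m

Evaluate Δρ/ρ₀ = −αΔT + βΔS across each adjacent pair:
  55–69 m: −αΔT+βΔS = −(2.2 × 10⁻⁴)(+0.2)+(7.2 × 10⁻⁴)(+0.95) = 6.4 × 10⁻⁴ → stable
  69–76 m: −αΔT+βΔS = −(2.2 × 10⁻⁴)(-9.3)+(7.2 × 10⁻⁴)(+0.15) = 2.2 × 10⁻³ → stable
  76–159 m: −αΔT+βΔS = −(2.2 × 10⁻⁴)(-0.5)+(7.2 × 10⁻⁴)(+0.18) = 2.4 × 10⁻⁴ → stable
  159–192 m: −αΔT+βΔS = −(2.2 × 10⁻⁴)(+11.2)+(7.2 × 10⁻⁴)(-0.06) = -2.5 × 10⁻³ → UNSTABLE
  192–252 m: −αΔT+βΔS = −(2.2 × 10⁻⁴)(-9.4)+(7.2 × 10⁻⁴)(-0.95) = 1.4 × 10⁻³ → stable
The 159–192 m interval has Δρ < 0: lighter water underlies denser water.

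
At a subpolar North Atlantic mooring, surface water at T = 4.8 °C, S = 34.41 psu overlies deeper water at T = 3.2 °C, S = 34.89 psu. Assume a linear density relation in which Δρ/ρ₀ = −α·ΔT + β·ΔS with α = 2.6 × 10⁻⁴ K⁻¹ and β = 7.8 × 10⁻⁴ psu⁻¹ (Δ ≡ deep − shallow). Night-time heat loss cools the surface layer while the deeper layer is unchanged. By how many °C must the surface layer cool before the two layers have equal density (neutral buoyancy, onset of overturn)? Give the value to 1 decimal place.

3.0 °C

Neutral buoyancy requires Δρ = 0, i.e. −α(T_deep − T_surf′) + β(S_deep − S_surf) = 0.
T_surf′ = T_deep − (β/α)·ΔS = 3.2 − (7.8 × 10⁻⁴/2.6 × 10⁻⁴)·(+0.48) = 1.760 °C.
Cooling required: 4.8 − (1.760) = 3.040 °C.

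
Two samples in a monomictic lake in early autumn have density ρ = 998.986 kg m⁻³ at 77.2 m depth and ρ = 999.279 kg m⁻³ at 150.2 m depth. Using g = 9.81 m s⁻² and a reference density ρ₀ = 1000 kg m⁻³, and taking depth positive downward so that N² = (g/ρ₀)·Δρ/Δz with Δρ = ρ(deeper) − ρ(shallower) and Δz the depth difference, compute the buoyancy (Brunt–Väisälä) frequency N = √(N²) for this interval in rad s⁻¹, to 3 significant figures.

6.27 × 10⁻³ rad s⁻¹

Δρ = 999.279 − 998.986 = 0.293 kg m⁻³ over Δz = 150.2 − 77.2 = 73 m.
N² = (9.81/1000) × (0.293/73) = 3.9374 × 10⁻⁵ s⁻².
N = √(3.9374 × 10⁻⁵) = 6.2749 × 10⁻³ rad s⁻¹ ≈ 6.27 × 10⁻³ rad s⁻¹.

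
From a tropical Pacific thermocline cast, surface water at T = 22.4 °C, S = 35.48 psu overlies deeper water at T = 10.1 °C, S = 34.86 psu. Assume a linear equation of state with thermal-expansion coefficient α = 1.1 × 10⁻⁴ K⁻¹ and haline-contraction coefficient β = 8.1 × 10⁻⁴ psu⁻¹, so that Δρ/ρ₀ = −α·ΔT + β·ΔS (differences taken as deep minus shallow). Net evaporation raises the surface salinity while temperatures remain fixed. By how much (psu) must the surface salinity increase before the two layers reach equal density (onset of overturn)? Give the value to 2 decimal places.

Neutral buoyancy requires −α(T_deep − T_surf) + β(S_deep − S_surf′) = 0.
S_surf′ = S_deep − (α/β)·ΔT = 34.86 − (1.1 × 10⁻⁴/8.1 × 10⁻⁴)·(-12.3) = 36.5304 psu.
Increase required: 36.5304 − 35.48 = 1.0504 psu.

1.05 psu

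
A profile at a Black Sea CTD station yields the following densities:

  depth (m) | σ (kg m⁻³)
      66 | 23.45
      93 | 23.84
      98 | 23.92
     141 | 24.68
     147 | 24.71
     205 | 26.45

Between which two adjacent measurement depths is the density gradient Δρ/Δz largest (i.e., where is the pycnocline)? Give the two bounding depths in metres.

147–205 m

Compute the density gradient over each adjacent pair:
  66–93 m: Δρ/Δz = 0.39/27 = 0.014 kg m⁻⁴
  93–98 m: Δρ/Δz = 0.08/5 = 0.016 kg m⁻⁴
  98–141 m: Δρ/Δz = 0.76/43 = 0.018 kg m⁻⁴
  141–147 m: Δρ/Δz = 0.03/6 = 5.0 × 10⁻³ kg m⁻⁴
  147–205 m: Δρ/Δz = 1.74/58 = 0.030 kg m⁻⁴
The largest gradient is in the 147–205 m interval — the pycnocline.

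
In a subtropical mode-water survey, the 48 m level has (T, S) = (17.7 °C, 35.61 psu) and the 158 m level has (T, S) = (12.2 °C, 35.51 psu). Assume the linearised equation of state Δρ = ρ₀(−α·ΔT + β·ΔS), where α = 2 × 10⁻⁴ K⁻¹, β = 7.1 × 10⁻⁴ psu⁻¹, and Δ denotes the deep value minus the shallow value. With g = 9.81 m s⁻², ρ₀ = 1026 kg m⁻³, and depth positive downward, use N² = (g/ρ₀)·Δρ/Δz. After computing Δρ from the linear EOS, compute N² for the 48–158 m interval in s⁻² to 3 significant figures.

ΔT = -5.5 K, ΔS = -0.10 psu (deep − shallow).
Δρ/ρ₀ = −αΔT + βΔS = 1.10 × 10⁻³ − 7.10 × 10⁻⁵ = 1.029 × 10⁻³, so Δρ ≈ 1.056 kg m⁻³.
N² = (g/ρ₀)·Δρ/Δz = g·(Δρ/ρ₀)/Δz = 9.81 × 1.029 × 10⁻³ / 110 = 9.1768 × 10⁻⁵ s⁻² ≈ 9.18 × 10⁻⁵ s⁻².

9.18 × 10⁻⁵ s⁻²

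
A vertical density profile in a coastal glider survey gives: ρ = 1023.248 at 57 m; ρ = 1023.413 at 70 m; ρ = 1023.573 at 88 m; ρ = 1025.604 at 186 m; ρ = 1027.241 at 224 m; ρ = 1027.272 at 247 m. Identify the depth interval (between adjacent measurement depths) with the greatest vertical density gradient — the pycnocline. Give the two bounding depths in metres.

186–224 m

Compute the density gradient over each adjacent pair:
  57–70 m: Δρ/Δz = 0.165/13 = 0.013 kg m⁻⁴
  70–88 m: Δρ/Δz = 0.160/18 = 8.9 × 10⁻³ kg m⁻⁴
  88–186 m: Δρ/Δz = 2.031/98 = 0.021 kg m⁻⁴
  186–224 m: Δρ/Δz = 1.637/38 = 0.043 kg m⁻⁴
  224–247 m: Δρ/Δz = 0.031/23 = 1.3 × 10⁻³ kg m⁻⁴
The largest gradient is in the 186–224 m interval — the pycnocline.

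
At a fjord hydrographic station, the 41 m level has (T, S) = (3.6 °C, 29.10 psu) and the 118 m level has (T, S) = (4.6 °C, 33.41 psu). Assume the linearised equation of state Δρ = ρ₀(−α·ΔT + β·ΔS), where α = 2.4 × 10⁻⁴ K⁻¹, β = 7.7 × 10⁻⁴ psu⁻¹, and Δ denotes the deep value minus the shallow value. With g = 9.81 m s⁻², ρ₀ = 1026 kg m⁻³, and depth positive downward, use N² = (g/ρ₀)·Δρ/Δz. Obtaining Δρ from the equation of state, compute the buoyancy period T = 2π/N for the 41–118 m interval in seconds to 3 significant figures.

317 s

ΔT = +1.0 K, ΔS = +4.31 psu (deep − shallow).
Δρ/ρ₀ = −αΔT + βΔS = -2.40 × 10⁻⁴ + 3.3187 × 10⁻³ = 3.0787 × 10⁻³, so Δρ ≈ 3.159 kg m⁻³.
N² = (g/ρ₀)·Δρ/Δz = g·(Δρ/ρ₀)/Δz = 9.81 × 3.0787 × 10⁻³ / 77 = 3.9223 × 10⁻⁴ s⁻².
N = √(3.9223 × 10⁻⁴) = 0.019805 rad s⁻¹ → T = 2π/N = 317.25 s ≈ 317 s.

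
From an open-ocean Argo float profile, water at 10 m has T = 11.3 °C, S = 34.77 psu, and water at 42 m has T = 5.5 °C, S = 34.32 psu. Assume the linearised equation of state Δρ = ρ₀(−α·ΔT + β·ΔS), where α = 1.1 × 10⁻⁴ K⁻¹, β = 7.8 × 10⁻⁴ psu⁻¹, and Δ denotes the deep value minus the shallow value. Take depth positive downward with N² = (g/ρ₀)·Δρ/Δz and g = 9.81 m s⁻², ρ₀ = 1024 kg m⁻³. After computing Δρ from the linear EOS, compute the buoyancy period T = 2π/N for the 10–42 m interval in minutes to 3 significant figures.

11.2 min

ΔT = -5.8 K, ΔS = -0.45 psu (deep − shallow).
Δρ/ρ₀ = −αΔT + βΔS = 6.38 × 10⁻⁴ − 3.51 × 10⁻⁴ = 2.87 × 10⁻⁴, so Δρ ≈ 0.2939 kg m⁻³.
N² = (g/ρ₀)·Δρ/Δz = g·(Δρ/ρ₀)/Δz = 9.81 × 2.87 × 10⁻⁴ / 32 = 8.7983 × 10⁻⁵ s⁻².
N = √(8.7983 × 10⁻⁵) = 9.3799 × 10⁻³ rad s⁻¹ → T = 2π/N = 669.86 s = 11.164 min ≈ 11.2 min.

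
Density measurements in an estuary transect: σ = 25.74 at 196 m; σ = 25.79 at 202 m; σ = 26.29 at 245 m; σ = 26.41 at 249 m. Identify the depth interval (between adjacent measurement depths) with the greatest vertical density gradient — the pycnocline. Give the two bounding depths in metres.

245–249 m

Compute the density gradient over each adjacent pair:
  196–202 m: Δρ/Δz = 0.05/6 = 8.3 × 10⁻³ kg m⁻⁴
  202–245 m: Δρ/Δz = 0.50/43 = 0.012 kg m⁻⁴
  245–249 m: Δρ/Δz = 0.12/4 = 0.030 kg m⁻⁴
The largest gradient is in the 245–249 m interval — the pycnocline.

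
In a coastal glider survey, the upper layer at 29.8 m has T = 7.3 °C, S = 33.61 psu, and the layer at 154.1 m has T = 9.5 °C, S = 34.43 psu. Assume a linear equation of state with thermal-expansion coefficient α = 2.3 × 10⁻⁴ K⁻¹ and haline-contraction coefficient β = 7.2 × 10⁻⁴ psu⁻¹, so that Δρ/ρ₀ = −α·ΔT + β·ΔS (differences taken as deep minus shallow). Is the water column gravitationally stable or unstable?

stable

ΔT = 9.5 − 7.3 = +2.2 K and ΔS = 34.43 − 33.61 = +0.82 psu (deep − shallow).
−αΔT = -5.06 × 10⁻⁴; βΔS = 5.904 × 10⁻⁴; sum Δρ/ρ₀ = 8.44 × 10⁻⁵.
Δρ/ρ₀ > 0, so Δρ > 0: deeper water is denser → statically stable.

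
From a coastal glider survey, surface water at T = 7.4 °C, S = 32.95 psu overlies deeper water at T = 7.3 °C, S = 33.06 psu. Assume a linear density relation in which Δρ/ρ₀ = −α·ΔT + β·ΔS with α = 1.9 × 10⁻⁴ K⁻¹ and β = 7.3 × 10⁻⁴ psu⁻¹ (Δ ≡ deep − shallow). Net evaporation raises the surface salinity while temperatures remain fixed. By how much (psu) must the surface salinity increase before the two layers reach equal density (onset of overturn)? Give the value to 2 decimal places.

Neutral buoyancy requires −α(T_deep − T_surf) + β(S_deep − S_surf′) = 0.
S_surf′ = S_deep − (α/β)·ΔT = 33.06 − (1.9 × 10⁻⁴/7.3 × 10⁻⁴)·(-0.1) = 33.0860 psu.
Increase required: 33.0860 − 32.95 = 0.1360 psu.

0.14 psu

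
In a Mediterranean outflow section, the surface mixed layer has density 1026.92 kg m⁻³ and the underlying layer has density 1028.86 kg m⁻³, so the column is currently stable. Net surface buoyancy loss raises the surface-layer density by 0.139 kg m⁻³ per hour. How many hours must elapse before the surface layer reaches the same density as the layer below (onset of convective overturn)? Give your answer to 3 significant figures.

Density deficit of the surface layer: 1028.86 − 1026.92 = 1.94 kg m⁻³.
Required change = 1.94 / 0.139 = 14.0 hours.

14.0 hours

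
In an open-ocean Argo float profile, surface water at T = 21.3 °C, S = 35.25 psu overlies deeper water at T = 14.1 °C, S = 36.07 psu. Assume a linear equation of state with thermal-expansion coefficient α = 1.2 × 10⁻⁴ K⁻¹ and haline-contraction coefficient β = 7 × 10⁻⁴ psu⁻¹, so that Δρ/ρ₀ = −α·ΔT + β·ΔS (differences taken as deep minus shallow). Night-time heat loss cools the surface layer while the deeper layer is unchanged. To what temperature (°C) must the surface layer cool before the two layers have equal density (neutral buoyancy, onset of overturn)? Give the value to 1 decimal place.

Neutral buoyancy requires Δρ = 0, i.e. −α(T_deep − T_surf′) + β(S_deep − S_surf) = 0.
T_surf′ = T_deep − (β/α)·ΔS = 14.1 − (7 × 10⁻⁴/1.2 × 10⁻⁴)·(+0.82) = 9.317 °C.
Cooling required: 21.3 − (9.317) = 11.983 °C.

9.3 °C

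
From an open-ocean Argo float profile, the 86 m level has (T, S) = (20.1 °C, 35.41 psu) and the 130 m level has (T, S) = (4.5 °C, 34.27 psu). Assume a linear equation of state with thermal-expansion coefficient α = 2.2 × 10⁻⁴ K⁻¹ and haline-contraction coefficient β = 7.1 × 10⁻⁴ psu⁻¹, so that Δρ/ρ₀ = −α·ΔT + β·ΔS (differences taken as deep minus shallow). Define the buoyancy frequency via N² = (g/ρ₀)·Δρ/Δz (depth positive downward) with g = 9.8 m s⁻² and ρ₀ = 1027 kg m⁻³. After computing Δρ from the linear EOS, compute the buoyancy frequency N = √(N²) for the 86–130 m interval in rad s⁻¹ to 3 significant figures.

ΔT = -15.6 K, ΔS = -1.14 psu (deep − shallow).
Δρ/ρ₀ = −αΔT + βΔS = 3.432 × 10⁻³ − 8.094 × 10⁻⁴ = 2.6226 × 10⁻³, so Δρ ≈ 2.693 kg m⁻³.
N² = (g/ρ₀)·Δρ/Δz = g·(Δρ/ρ₀)/Δz = 9.8 × 2.6226 × 10⁻³ / 44 = 5.8412 × 10⁻⁴ s⁻².
N = √(5.8412 × 10⁻⁴) = 0.024169 rad s⁻¹ ≈ 0.0242 rad s⁻¹.

0.0242 rad s⁻¹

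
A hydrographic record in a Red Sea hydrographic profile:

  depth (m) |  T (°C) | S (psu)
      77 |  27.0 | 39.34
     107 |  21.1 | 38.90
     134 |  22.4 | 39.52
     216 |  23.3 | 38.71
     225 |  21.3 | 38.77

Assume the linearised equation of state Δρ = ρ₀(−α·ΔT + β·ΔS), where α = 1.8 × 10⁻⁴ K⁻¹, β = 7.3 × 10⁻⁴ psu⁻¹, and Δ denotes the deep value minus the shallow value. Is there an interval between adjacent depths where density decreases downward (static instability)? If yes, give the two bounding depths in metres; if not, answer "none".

Evaluate Δρ/ρ₀ = −αΔT + βΔS across each adjacent pair:
  77–107 m: −αΔT+βΔS = −(1.8 × 10⁻⁴)(-5.9)+(7.3 × 10⁻⁴)(-0.44) = 7.4 × 10⁻⁴ → stable
  107–134 m: −αΔT+βΔS = −(1.8 × 10⁻⁴)(+1.3)+(7.3 × 10⁻⁴)(+0.62) = 2.2 × 10⁻⁴ → stable
  134–216 m: −αΔT+βΔS = −(1.8 × 10⁻⁴)(+0.9)+(7.3 × 10⁻⁴)(-0.81) = -7.5 × 10⁻⁴ → UNSTABLE
  216–225 m: −αΔT+βΔS = −(1.8 × 10⁻⁴)(-2.0)+(7.3 × 10⁻⁴)(+0.06) = 4.0 × 10⁻⁴ → stable
The 134–216 m interval has Δρ < 0: lighter water underlies denser water.

134–216 m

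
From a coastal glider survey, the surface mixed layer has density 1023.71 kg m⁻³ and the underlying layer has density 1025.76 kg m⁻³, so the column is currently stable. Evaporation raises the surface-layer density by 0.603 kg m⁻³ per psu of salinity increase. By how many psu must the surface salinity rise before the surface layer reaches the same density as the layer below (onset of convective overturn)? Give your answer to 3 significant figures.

3.40 psu

Density deficit of the surface layer: 1025.76 − 1023.71 = 2.05 kg m⁻³.
Required change = 2.05 / 0.603 = 3.40 psu.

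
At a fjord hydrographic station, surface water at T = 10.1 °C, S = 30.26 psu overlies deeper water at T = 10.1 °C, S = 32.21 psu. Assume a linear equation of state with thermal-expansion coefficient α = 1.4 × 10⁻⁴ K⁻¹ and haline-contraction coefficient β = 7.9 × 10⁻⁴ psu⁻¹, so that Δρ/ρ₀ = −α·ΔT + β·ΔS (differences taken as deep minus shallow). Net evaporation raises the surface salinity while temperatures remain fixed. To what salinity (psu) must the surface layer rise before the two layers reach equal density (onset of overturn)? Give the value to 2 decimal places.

Neutral buoyancy requires −α(T_deep − T_surf) + β(S_deep − S_surf′) = 0.
S_surf′ = S_deep − (α/β)·ΔT = 32.21 − (1.4 × 10⁻⁴/7.9 × 10⁻⁴)·(+0.0) = 32.2100 psu.
Increase required: 32.2100 − 30.26 = 1.9500 psu.

32.21 psu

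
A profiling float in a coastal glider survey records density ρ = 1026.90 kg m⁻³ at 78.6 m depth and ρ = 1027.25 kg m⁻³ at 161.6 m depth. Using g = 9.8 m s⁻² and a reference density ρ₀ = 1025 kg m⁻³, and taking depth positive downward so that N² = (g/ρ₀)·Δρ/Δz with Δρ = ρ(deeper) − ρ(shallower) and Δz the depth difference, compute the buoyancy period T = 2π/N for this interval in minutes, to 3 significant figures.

16.5 min

Δρ = 1027.25 − 1026.90 = 0.35 kg m⁻³ over Δz = 161.6 − 78.6 = 83 m.
N² = (9.8/1025) × (0.35/83) = 4.0317 × 10⁻⁵ s⁻².
N = √(4.0317 × 10⁻⁵) = 6.3496 × 10⁻³ rad s⁻¹, so T = 2π/N = 989.54 s = 16.492 min ≈ 16.5 min.
Since Δρ > 0 the layer is stably stratified.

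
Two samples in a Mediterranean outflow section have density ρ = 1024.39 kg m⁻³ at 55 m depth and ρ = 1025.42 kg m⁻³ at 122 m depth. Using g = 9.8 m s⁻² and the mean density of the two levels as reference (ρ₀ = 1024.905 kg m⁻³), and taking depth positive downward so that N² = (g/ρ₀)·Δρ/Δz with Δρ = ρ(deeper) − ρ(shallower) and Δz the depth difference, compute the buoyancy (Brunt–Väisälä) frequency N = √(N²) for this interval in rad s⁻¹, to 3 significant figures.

0.0121 rad s⁻¹

Δρ = 1025.42 − 1024.39 = 1.03 kg m⁻³ over Δz = 122 − 55 = 67 m.
N² = (9.8/1024.905) × (1.03/67) = 1.4700 × 10⁻⁴ s⁻².
N = √(1.4700 × 10⁻⁴) = 0.012124 rad s⁻¹ ≈ 0.0121 rad s⁻¹.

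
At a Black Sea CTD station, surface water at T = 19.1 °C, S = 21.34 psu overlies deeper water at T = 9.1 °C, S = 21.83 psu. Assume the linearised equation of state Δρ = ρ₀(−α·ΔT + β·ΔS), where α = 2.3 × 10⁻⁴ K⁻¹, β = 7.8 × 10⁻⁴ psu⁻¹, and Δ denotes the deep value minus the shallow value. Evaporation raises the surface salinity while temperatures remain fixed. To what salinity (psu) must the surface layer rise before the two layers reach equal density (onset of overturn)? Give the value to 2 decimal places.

24.78 psu

Neutral buoyancy requires −α(T_deep − T_surf) + β(S_deep − S_surf′) = 0.
S_surf′ = S_deep − (α/β)·ΔT = 21.83 − (2.3 × 10⁻⁴/7.8 × 10⁻⁴)·(-10.0) = 24.7787 psu.
Increase required: 24.7787 − 21.34 = 3.4387 psu.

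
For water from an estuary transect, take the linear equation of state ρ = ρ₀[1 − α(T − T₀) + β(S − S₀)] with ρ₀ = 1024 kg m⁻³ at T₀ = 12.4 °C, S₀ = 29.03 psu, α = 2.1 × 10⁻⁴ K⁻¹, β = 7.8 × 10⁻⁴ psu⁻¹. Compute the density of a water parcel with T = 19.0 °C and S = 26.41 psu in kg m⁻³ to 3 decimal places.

T − T₀ = +6.6 K, S − S₀ = -2.62 psu.
Bracket = 1 − α·(+6.6) + β·(-2.62) = 1 + (-3.4296 × 10⁻³) = 0.9965704.
ρ = 1024 × 0.9965704 = 1020.488 kg m⁻³.

1020.488 kg m⁻³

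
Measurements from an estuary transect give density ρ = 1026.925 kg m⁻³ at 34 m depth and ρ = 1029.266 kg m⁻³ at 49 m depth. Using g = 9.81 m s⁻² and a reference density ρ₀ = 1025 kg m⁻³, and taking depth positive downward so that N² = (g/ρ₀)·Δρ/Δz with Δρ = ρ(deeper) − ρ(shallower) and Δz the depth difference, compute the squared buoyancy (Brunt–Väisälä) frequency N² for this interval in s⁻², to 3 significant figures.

1.49 × 10⁻³ s⁻²

Δρ = 1029.266 − 1026.925 = 2.341 kg m⁻³ over Δz = 49 − 34 = 15 m.
N² = (9.81/1025) × (2.341/15) = 1.4937 × 10⁻³ s⁻² ≈ 1.49 × 10⁻³ s⁻².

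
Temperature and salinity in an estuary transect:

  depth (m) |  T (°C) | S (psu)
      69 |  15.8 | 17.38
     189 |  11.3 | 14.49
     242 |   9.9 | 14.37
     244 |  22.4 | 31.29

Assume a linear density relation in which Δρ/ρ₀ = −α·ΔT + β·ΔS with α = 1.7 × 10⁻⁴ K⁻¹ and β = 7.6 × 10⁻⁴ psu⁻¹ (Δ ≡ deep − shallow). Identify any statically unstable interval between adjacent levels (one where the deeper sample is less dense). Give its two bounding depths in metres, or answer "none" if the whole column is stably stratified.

69–189 m

Evaluate Δρ/ρ₀ = −αΔT + βΔS across each adjacent pair:
  69–189 m: −αΔT+βΔS = −(1.7 × 10⁻⁴)(-4.5)+(7.6 × 10⁻⁴)(-2.89) = -1.4 × 10⁻³ → UNSTABLE
  189–242 m: −αΔT+βΔS = −(1.7 × 10⁻⁴)(-1.4)+(7.6 × 10⁻⁴)(-0.12) = 1.5 × 10⁻⁴ → stable
  242–244 m: −αΔT+βΔS = −(1.7 × 10⁻⁴)(+12.5)+(7.6 × 10⁻⁴)(+16.92) = 0.011 → stable
The 69–189 m interval has Δρ < 0: lighter water underlies denser water.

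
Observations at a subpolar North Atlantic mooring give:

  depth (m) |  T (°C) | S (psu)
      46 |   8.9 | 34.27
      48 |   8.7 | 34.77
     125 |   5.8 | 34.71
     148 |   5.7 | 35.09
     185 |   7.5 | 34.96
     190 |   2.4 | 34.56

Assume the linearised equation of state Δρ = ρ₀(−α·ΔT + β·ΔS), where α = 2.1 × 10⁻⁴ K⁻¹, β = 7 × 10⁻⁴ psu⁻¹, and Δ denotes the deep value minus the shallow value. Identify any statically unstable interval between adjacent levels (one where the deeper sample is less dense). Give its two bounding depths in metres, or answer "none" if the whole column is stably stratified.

Evaluate Δρ/ρ₀ = −αΔT + βΔS across each adjacent pair:
  46–48 m: −αΔT+βΔS = −(2.1 × 10⁻⁴)(-0.2)+(7 × 10⁻⁴)(+0.50) = 3.9 × 10⁻⁴ → stable
  48–125 m: −αΔT+βΔS = −(2.1 × 10⁻⁴)(-2.9)+(7 × 10⁻⁴)(-0.06) = 5.7 × 10⁻⁴ → stable
  125–148 m: −αΔT+βΔS = −(2.1 × 10⁻⁴)(-0.1)+(7 × 10⁻⁴)(+0.38) = 2.9 × 10⁻⁴ → stable
  148–185 m: −αΔT+βΔS = −(2.1 × 10⁻⁴)(+1.8)+(7 × 10⁻⁴)(-0.13) = -4.7 × 10⁻⁴ → UNSTABLE
  185–190 m: −αΔT+βΔS = −(2.1 × 10⁻⁴)(-5.1)+(7 × 10⁻⁴)(-0.40) = 7.9 × 10⁻⁴ → stable
The 148–185 m interval has Δρ < 0: lighter water underlies denser water.

148–185 m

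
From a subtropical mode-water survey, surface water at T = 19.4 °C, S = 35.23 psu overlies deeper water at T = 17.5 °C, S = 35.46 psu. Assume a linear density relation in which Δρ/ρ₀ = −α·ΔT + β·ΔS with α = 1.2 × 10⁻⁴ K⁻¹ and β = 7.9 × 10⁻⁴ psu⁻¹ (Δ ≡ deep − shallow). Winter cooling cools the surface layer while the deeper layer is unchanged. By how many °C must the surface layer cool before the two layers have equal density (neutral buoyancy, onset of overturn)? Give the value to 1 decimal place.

3.4 °C

Neutral buoyancy requires Δρ = 0, i.e. −α(T_deep − T_surf′) + β(S_deep − S_surf) = 0.
T_surf′ = T_deep − (β/α)·ΔS = 17.5 − (7.9 × 10⁻⁴/1.2 × 10⁻⁴)·(+0.23) = 15.986 °C.
Cooling required: 19.4 − (15.986) = 3.414 °C.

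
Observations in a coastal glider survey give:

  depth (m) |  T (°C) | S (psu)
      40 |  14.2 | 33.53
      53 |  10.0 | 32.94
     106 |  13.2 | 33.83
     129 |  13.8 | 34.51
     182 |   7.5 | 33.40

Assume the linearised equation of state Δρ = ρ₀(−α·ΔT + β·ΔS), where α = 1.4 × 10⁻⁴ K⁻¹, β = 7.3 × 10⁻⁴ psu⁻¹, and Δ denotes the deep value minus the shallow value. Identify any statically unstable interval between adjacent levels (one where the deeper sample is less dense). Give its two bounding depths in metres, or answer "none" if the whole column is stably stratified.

Evaluate Δρ/ρ₀ = −αΔT + βΔS across each adjacent pair:
  40–53 m: −αΔT+βΔS = −(1.4 × 10⁻⁴)(-4.2)+(7.3 × 10⁻⁴)(-0.59) = 1.6 × 10⁻⁴ → stable
  53–106 m: −αΔT+βΔS = −(1.4 × 10⁻⁴)(+3.2)+(7.3 × 10⁻⁴)(+0.89) = 2.0 × 10⁻⁴ → stable
  106–129 m: −αΔT+βΔS = −(1.4 × 10⁻⁴)(+0.6)+(7.3 × 10⁻⁴)(+0.68) = 4.1 × 10⁻⁴ → stable
  129–182 m: −αΔT+βΔS = −(1.4 × 10⁻⁴)(-6.3)+(7.3 × 10⁻⁴)(-1.11) = 7.2 × 10⁻⁵ → stable
Every interval has Δρ > 0: the column is stably stratified throughout.

none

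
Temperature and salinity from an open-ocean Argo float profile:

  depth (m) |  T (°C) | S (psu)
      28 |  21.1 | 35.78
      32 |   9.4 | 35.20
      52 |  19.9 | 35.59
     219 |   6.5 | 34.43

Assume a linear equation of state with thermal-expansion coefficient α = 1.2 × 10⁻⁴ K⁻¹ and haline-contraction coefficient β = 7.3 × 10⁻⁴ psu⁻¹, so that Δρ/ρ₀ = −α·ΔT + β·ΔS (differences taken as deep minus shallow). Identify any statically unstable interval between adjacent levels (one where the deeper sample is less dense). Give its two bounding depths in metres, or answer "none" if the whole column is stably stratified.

32–52 m

Evaluate Δρ/ρ₀ = −αΔT + βΔS across each adjacent pair:
  28–32 m: −αΔT+βΔS = −(1.2 × 10⁻⁴)(-11.7)+(7.3 × 10⁻⁴)(-0.58) = 9.8 × 10⁻⁴ → stable
  32–52 m: −αΔT+βΔS = −(1.2 × 10⁻⁴)(+10.5)+(7.3 × 10⁻⁴)(+0.39) = -9.8 × 10⁻⁴ → UNSTABLE
  52–219 m: −αΔT+βΔS = −(1.2 × 10⁻⁴)(-13.4)+(7.3 × 10⁻⁴)(-1.16) = 7.6 × 10⁻⁴ → stable
The 32–52 m interval has Δρ < 0: lighter water underlies denser water.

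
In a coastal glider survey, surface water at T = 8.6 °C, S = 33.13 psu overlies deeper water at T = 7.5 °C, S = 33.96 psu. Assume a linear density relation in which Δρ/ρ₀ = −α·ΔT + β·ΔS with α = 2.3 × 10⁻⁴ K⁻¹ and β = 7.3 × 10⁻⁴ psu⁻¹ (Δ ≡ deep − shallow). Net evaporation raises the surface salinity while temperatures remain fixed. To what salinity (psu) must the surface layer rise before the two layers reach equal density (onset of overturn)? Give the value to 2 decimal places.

Neutral buoyancy requires −α(T_deep − T_surf) + β(S_deep − S_surf′) = 0.
S_surf′ = S_deep − (α/β)·ΔT = 33.96 − (2.3 × 10⁻⁴/7.3 × 10⁻⁴)·(-1.1) = 34.3066 psu.
Increase required: 34.3066 − 33.13 = 1.1766 psu.

34.31 psu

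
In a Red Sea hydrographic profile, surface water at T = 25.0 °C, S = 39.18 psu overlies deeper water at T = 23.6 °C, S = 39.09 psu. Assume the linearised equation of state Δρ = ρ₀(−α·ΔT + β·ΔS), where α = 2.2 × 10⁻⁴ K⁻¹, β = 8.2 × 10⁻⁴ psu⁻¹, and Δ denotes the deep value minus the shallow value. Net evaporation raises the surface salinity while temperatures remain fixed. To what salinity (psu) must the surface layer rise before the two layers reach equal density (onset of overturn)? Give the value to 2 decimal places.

39.47 psu

Neutral buoyancy requires −α(T_deep − T_surf) + β(S_deep − S_surf′) = 0.
S_surf′ = S_deep − (α/β)·ΔT = 39.09 − (2.2 × 10⁻⁴/8.2 × 10⁻⁴)·(-1.4) = 39.4656 psu.
Increase required: 39.4656 − 39.18 = 0.2856 psu.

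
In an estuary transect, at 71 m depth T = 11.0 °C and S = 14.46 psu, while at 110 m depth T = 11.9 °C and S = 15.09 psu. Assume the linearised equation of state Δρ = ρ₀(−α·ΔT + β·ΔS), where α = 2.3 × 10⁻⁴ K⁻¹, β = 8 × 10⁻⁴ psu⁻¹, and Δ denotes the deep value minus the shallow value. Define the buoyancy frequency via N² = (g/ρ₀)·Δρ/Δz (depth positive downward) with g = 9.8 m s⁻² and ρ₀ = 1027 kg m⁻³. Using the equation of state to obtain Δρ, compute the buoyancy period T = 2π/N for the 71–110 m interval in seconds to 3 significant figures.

727 s

ΔT = +0.9 K, ΔS = +0.63 psu (deep − shallow).
Δρ/ρ₀ = −αΔT + βΔS = -2.07 × 10⁻⁴ + 5.04 × 10⁻⁴ = 2.97 × 10⁻⁴, so Δρ ≈ 0.3050 kg m⁻³.
N² = (g/ρ₀)·Δρ/Δz = g·(Δρ/ρ₀)/Δz = 9.8 × 2.97 × 10⁻⁴ / 39 = 7.4631 × 10⁻⁵ s⁻².
N = √(7.4631 × 10⁻⁵) = 8.6389 × 10⁻³ rad s⁻¹ → T = 2π/N = 727.31 s ≈ 727 s.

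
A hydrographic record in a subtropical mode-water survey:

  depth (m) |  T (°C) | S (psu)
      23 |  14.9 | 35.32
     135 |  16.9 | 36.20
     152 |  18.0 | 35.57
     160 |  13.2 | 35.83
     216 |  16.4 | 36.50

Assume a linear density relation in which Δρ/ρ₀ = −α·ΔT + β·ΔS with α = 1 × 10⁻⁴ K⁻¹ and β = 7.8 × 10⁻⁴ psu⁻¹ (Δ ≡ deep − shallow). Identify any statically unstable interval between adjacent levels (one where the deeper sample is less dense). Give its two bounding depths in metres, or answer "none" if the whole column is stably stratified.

Evaluate Δρ/ρ₀ = −αΔT + βΔS across each adjacent pair:
  23–135 m: −αΔT+βΔS = −(1 × 10⁻⁴)(+2.0)+(7.8 × 10⁻⁴)(+0.88) = 4.9 × 10⁻⁴ → stable
  135–152 m: −αΔT+βΔS = −(1 × 10⁻⁴)(+1.1)+(7.8 × 10⁻⁴)(-0.63) = -6.0 × 10⁻⁴ → UNSTABLE
  152–160 m: −αΔT+βΔS = −(1 × 10⁻⁴)(-4.8)+(7.8 × 10⁻⁴)(+0.26) = 6.8 × 10⁻⁴ → stable
  160–216 m: −αΔT+βΔS = −(1 × 10⁻⁴)(+3.2)+(7.8 × 10⁻⁴)(+0.67) = 2.0 × 10⁻⁴ → stable
The 135–152 m interval has Δρ < 0: lighter water underlies denser water.

135–152 m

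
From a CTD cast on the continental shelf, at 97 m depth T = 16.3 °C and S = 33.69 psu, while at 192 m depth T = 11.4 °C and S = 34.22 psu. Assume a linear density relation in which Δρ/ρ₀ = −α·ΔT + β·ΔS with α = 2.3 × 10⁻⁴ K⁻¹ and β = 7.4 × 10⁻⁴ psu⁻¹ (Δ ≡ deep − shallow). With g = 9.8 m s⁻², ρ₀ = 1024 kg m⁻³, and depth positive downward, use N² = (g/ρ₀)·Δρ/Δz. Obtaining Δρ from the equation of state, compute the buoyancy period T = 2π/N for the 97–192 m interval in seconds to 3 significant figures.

ΔT = -4.9 K, ΔS = +0.53 psu (deep − shallow).
Δρ/ρ₀ = −αΔT + βΔS = 1.127 × 10⁻³ + 3.922 × 10⁻⁴ = 1.5192 × 10⁻³, so Δρ ≈ 1.556 kg m⁻³.
N² = (g/ρ₀)·Δρ/Δz = g·(Δρ/ρ₀)/Δz = 9.8 × 1.5192 × 10⁻³ / 95 = 1.5672 × 10⁻⁴ s⁻².
N = √(1.5672 × 10⁻⁴) = 0.012519 rad s⁻¹ → T = 2π/N = 501.89 s ≈ 502 s.

502 s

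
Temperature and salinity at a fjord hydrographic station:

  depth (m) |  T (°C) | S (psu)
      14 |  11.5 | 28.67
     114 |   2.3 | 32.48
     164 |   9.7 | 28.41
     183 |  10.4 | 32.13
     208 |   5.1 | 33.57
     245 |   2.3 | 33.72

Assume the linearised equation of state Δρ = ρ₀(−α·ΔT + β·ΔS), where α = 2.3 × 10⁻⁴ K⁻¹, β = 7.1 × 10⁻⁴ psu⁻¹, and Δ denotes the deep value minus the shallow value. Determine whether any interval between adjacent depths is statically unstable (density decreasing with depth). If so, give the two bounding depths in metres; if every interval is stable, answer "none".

114–164 m

Evaluate Δρ/ρ₀ = −αΔT + βΔS across each adjacent pair:
  14–114 m: −αΔT+βΔS = −(2.3 × 10⁻⁴)(-9.2)+(7.1 × 10⁻⁴)(+3.81) = 4.8 × 10⁻³ → stable
  114–164 m: −αΔT+βΔS = −(2.3 × 10⁻⁴)(+7.4)+(7.1 × 10⁻⁴)(-4.07) = -4.6 × 10⁻³ → UNSTABLE
  164–183 m: −αΔT+βΔS = −(2.3 × 10⁻⁴)(+0.7)+(7.1 × 10⁻⁴)(+3.72) = 2.5 × 10⁻³ → stable
  183–208 m: −αΔT+βΔS = −(2.3 × 10⁻⁴)(-5.3)+(7.1 × 10⁻⁴)(+1.44) = 2.2 × 10⁻³ → stable
  208–245 m: −αΔT+βΔS = −(2.3 × 10⁻⁴)(-2.8)+(7.1 × 10⁻⁴)(+0.15) = 7.5 × 10⁻⁴ → stable
The 114–164 m interval has Δρ < 0: lighter water underlies denser water.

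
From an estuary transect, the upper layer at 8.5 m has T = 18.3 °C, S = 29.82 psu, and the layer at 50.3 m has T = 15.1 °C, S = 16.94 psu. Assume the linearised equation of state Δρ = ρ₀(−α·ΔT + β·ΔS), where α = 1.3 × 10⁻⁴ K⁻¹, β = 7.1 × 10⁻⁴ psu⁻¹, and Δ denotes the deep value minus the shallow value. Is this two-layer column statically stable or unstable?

unstable

ΔT = 15.1 − 18.3 = -3.2 K and ΔS = 16.94 − 29.82 = -12.88 psu (deep − shallow).
−αΔT = 4.16 × 10⁻⁴; βΔS = -9.1448 × 10⁻³; sum Δρ/ρ₀ = -8.7288 × 10⁻³.
Δρ/ρ₀ < 0, so Δρ < 0: deeper water is lighter → statically unstable; the column would overturn.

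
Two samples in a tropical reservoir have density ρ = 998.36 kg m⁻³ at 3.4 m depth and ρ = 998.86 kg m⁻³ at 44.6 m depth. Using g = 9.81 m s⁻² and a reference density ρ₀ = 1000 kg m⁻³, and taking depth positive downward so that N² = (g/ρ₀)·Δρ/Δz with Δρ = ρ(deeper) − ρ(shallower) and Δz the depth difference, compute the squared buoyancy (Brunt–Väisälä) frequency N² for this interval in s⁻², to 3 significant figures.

1.19 × 10⁻⁴ s⁻²

Δρ = 998.86 − 998.36 = 0.50 kg m⁻³ over Δz = 44.6 − 3.4 = 41.2 m.
N² = (9.81/1000) × (0.50/41.2) = 1.1905 × 10⁻⁴ s⁻² ≈ 1.19 × 10⁻⁴ s⁻².
A positive N² confirms static stability across the interval.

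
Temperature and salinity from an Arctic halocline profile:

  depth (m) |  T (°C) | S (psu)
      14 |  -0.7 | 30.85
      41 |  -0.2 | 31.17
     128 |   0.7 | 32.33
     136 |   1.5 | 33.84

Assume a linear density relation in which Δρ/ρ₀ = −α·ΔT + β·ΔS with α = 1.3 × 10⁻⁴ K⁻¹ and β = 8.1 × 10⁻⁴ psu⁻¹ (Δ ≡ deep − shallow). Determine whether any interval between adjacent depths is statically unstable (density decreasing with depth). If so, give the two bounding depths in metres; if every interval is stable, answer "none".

Evaluate Δρ/ρ₀ = −αΔT + βΔS across each adjacent pair:
  14–41 m: −αΔT+βΔS = −(1.3 × 10⁻⁴)(+0.5)+(8.1 × 10⁻⁴)(+0.32) = 1.9 × 10⁻⁴ → stable
  41–128 m: −αΔT+βΔS = −(1.3 × 10⁻⁴)(+0.9)+(8.1 × 10⁻⁴)(+1.16) = 8.2 × 10⁻⁴ → stable
  128–136 m: −αΔT+βΔS = −(1.3 × 10⁻⁴)(+0.8)+(8.1 × 10⁻⁴)(+1.51) = 1.1 × 10⁻³ → stable
Every interval has Δρ > 0: the column is stably stratified throughout.

none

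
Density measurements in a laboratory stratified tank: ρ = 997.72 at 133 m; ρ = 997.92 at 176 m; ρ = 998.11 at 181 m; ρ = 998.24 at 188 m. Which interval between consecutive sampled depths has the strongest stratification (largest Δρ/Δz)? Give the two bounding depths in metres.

Compute the density gradient over each adjacent pair:
  133–176 m: Δρ/Δz = 0.20/43 = 4.7 × 10⁻³ kg m⁻⁴
  176–181 m: Δρ/Δz = 0.19/5 = 0.038 kg m⁻⁴
  181–188 m: Δρ/Δz = 0.13/7 = 0.019 kg m⁻⁴
The largest gradient is in the 176–181 m interval — the pycnocline.

176–181 m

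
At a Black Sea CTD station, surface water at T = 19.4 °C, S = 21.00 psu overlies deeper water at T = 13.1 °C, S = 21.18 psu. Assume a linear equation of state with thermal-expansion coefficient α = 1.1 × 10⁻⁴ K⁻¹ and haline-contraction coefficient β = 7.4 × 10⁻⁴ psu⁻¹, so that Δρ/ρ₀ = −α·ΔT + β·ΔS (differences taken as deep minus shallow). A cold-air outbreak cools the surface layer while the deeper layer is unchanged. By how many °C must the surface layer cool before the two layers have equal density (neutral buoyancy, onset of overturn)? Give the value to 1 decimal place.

Neutral buoyancy requires Δρ = 0, i.e. −α(T_deep − T_surf′) + β(S_deep − S_surf) = 0.
T_surf′ = T_deep − (β/α)·ΔS = 13.1 − (7.4 × 10⁻⁴/1.1 × 10⁻⁴)·(+0.18) = 11.889 °C.
Cooling required: 19.4 − (11.889) = 7.511 °C.

7.5 °C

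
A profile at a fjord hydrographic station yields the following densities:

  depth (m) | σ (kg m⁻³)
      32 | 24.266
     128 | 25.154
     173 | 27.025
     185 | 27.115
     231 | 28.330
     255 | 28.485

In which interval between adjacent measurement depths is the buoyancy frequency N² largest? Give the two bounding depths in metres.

Compute the density gradient over each adjacent pair:
  32–128 m: Δρ/Δz = 0.888/96 = 9.2 × 10⁻³ kg m⁻⁴
  128–173 m: Δρ/Δz = 1.871/45 = 0.042 kg m⁻⁴
  173–185 m: Δρ/Δz = 0.090/12 = 7.5 × 10⁻³ kg m⁻⁴
  185–231 m: Δρ/Δz = 1.215/46 = 0.026 kg m⁻⁴
  231–255 m: Δρ/Δz = 0.155/24 = 6.5 × 10⁻³ kg m⁻⁴
The largest gradient is in the 128–173 m interval — the pycnocline.

128–173 m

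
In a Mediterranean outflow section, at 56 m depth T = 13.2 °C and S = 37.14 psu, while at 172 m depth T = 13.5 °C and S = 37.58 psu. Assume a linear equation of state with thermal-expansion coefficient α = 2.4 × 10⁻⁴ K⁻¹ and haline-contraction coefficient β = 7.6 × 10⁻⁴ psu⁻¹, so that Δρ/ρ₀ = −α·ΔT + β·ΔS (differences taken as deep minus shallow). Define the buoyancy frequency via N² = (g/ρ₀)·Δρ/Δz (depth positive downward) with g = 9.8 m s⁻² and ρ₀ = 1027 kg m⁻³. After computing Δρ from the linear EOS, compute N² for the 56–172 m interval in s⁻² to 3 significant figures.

ΔT = +0.3 K, ΔS = +0.44 psu (deep − shallow).
Δρ/ρ₀ = −αΔT + βΔS = -7.20 × 10⁻⁵ + 3.344 × 10⁻⁴ = 2.624 × 10⁻⁴, so Δρ ≈ 0.2695 kg m⁻³.
N² = (g/ρ₀)·Δρ/Δz = g·(Δρ/ρ₀)/Δz = 9.8 × 2.624 × 10⁻⁴ / 116 = 2.2168 × 10⁻⁵ s⁻² ≈ 2.22 × 10⁻⁵ s⁻².

2.22 × 10⁻⁵ s⁻²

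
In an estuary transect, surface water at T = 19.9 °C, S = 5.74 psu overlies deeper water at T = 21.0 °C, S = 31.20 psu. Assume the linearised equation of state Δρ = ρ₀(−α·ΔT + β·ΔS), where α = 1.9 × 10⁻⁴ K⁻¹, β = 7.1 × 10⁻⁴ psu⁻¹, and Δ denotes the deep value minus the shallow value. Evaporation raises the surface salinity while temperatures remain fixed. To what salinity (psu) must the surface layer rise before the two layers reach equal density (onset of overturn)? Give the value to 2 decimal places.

30.91 psu

Neutral buoyancy requires −α(T_deep − T_surf) + β(S_deep − S_surf′) = 0.
S_surf′ = S_deep − (α/β)·ΔT = 31.20 − (1.9 × 10⁻⁴/7.1 × 10⁻⁴)·(+1.1) = 30.9056 psu.
Increase required: 30.9056 − 5.74 = 25.1656 psu.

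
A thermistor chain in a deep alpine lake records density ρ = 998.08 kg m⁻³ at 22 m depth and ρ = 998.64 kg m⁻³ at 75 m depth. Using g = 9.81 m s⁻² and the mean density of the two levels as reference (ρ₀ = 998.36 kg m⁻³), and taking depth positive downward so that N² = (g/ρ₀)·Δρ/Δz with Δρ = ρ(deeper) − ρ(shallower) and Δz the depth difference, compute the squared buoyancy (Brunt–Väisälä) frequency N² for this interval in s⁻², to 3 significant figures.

Δρ = 998.64 − 998.08 = 0.56 kg m⁻³ over Δz = 75 − 22 = 53 m.
N² = (9.81/998.36) × (0.56/53) = 1.0382 × 10⁻⁴ s⁻² ≈ 1.04 × 10⁻⁴ s⁻².

1.04 × 10⁻⁴ s⁻²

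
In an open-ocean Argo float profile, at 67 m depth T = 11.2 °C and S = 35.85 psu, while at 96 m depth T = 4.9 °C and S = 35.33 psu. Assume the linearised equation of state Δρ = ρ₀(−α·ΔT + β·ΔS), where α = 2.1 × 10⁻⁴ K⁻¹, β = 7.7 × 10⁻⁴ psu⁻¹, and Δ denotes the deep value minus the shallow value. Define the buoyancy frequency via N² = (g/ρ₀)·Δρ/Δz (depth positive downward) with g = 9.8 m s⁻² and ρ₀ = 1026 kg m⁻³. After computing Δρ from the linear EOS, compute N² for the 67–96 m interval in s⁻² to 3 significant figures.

ΔT = -6.3 K, ΔS = -0.52 psu (deep − shallow).
Δρ/ρ₀ = −αΔT + βΔS = 1.323 × 10⁻³ − 4.004 × 10⁻⁴ = 9.226 × 10⁻⁴, so Δρ ≈ 0.9466 kg m⁻³.
N² = (g/ρ₀)·Δρ/Δz = g·(Δρ/ρ₀)/Δz = 9.8 × 9.226 × 10⁻⁴ / 29 = 3.1178 × 10⁻⁴ s⁻² ≈ 3.12 × 10⁻⁴ s⁻².

3.12 × 10⁻⁴ s⁻²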